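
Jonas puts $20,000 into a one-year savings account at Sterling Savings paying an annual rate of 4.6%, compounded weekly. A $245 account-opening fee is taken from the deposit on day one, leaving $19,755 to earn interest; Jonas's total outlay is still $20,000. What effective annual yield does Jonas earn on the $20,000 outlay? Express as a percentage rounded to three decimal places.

3.423%

Value after one year: 19,755 × (1 + 0.046/52)^52 = 19,755 × 1.047053 = $20,684.53.
Effective yield on the $20,000 outlay: 20,684.53 / 20,000 − 1 = 0.034227 = 3.423%.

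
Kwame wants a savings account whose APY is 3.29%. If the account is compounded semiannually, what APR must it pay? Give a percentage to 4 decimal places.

(1 + r/2)^2 − 1 = 0.0329, so 1 + r/2 = 1.0329^(1/2).
r/2 = 0.016317, so r = 0.032634 = 3.2634%.

3.2634%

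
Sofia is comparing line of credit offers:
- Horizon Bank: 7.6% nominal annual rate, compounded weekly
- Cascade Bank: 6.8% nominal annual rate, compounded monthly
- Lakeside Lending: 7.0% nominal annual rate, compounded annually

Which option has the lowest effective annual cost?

Horizon Bank: (1 + 0.076/52)^52 − 1 = 7.890%
Cascade Bank: (1 + 0.068/12)^12 − 1 = 7.016%
Lakeside Lending: compounded annually, EAR = 7.000%
The lowest effective annual rate is Lakeside Lending at 7.000%.

Lakeside Lending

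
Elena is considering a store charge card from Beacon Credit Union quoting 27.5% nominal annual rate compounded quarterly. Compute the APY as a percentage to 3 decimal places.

EAR = (1 + 0.275/4)^4 − 1.
= (1 + 0.068750)^4 − 1 = 1.304682 − 1 = 30.468%.

30.468%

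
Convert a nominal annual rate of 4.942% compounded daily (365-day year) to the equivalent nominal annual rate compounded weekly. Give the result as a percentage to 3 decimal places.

4.944%

EAR = (1 + 0.04942/365)^365 − 1 = 0.050658.
Solve (1 + r/52)^52 = 1.050658: r/52 = 1.050658^(1/52) − 1 = 0.000951, so r = 0.049440 = 4.944%.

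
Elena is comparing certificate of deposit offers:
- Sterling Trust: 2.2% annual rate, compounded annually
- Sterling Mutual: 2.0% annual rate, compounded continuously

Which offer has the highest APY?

Sterling Trust

Sterling Trust: compounded annually, EAR = 2.200%
Sterling Mutual: e^0.020 − 1 = 2.020%
The highest effective annual rate is Sterling Trust at 2.200%.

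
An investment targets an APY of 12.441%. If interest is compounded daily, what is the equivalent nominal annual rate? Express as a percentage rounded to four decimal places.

(1 + r/365)^365 − 1 = 0.12441, so 1 + r/365 = 1.12441^(1/365).
r/365 = 0.000321, so r = 0.117277 = 11.7277%.

11.7277%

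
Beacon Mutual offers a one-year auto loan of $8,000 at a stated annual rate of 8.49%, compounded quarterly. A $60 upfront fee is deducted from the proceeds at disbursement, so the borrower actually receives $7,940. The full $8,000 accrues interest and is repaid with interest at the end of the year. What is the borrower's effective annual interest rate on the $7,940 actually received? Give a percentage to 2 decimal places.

9.59%

Amount owed after one year: 8,000 × (1 + 0.0849/4)^4 = 8,000 × 1.087641 = $8,701.13.
Effective rate on net proceeds: 8,701.13 / 7,940 − 1 = 0.095860 = 9.59%.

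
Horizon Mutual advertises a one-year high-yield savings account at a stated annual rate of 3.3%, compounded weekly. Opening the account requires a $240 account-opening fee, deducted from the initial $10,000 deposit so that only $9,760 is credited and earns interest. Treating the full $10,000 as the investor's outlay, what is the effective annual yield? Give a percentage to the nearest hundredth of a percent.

Value after one year: 9,760 × (1 + 0.033/52)^52 = 9,760 × 1.033540 = $10,087.35.
Effective yield on the $10,000 outlay: 10,087.35 / 10,000 − 1 = 0.008735 = 0.87%.

0.87%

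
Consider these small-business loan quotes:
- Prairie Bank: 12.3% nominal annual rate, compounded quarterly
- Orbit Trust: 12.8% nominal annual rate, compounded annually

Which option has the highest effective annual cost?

Prairie Bank: (1 + 0.123/4)^4 − 1 = 12.879%
Orbit Trust: compounded annually, EAR = 12.800%
The highest effective annual rate is Prairie Bank at 12.879%.

Prairie Bank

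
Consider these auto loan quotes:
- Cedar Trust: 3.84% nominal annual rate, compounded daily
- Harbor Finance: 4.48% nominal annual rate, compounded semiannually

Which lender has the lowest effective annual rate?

Cedar Trust: (1 + 0.0384/365)^365 − 1 = 3.914%
Harbor Finance: (1 + 0.0448/2)^2 − 1 = 4.530%
The lowest effective annual rate is Cedar Trust at 3.914%.

Cedar Trust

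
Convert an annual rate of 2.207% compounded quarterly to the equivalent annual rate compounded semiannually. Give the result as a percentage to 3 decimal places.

EAR = (1 + 0.02207/4)^4 − 1 = 0.022253.
Solve (1 + r/2)^2 = 1.022253: r/2 = 1.022253^(1/2) − 1 = 0.011065, so r = 0.022131 = 2.213%.

2.213%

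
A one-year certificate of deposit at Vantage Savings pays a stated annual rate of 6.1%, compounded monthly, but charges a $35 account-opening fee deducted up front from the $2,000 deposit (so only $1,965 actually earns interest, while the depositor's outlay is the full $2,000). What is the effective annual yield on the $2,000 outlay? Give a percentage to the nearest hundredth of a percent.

4.41%

Value after one year: 1,965 × (1 + 0.061/12)^12 = 1,965 × 1.062735 = $2,088.27.
Effective yield on the $2,000 outlay: 2,088.27 / 2,000 − 1 = 0.044137 = 4.41%.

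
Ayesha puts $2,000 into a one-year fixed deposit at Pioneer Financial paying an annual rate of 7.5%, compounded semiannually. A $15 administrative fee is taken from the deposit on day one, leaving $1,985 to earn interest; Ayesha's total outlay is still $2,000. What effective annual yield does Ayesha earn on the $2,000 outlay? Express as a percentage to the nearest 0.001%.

Value after one year: 1,985 × (1 + 0.075/2)^2 = 1,985 × 1.076406 = $2,136.67.
Effective yield on the $2,000 outlay: 2,136.67 / 2,000 − 1 = 0.068333 = 6.833%.

6.833%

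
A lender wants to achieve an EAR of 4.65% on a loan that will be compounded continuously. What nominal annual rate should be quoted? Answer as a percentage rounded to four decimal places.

Continuous: nominal r satisfies e^r − 1 = 0.0465.
r = ln(1 + 0.0465) = ln(1.0465) = 0.045451 = 4.5451%.

4.5451%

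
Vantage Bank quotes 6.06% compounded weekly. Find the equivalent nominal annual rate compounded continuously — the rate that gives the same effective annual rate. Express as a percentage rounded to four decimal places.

6.0565%

EAR = (1 + 0.0606/52)^52 − 1 = 0.062436.
Equivalent continuous rate: r = ln(1 + 0.062436) = 0.060565 = 6.0565%.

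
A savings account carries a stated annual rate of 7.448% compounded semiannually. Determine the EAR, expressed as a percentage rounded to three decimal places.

EAR = (1 + 0.07448/2)^2 − 1.
= 1.075867 − 1 = 7.587%.

7.587%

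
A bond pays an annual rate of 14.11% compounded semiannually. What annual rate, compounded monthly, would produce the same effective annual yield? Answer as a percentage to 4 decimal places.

EAR = (1 + 0.1411/2)^2 − 1 = 0.146077.
Solve (1 + r/12)^12 = 1.146077: r/12 = 1.146077^(1/12) − 1 = 0.011427, so r = 0.137123 = 13.7123%.

13.7123%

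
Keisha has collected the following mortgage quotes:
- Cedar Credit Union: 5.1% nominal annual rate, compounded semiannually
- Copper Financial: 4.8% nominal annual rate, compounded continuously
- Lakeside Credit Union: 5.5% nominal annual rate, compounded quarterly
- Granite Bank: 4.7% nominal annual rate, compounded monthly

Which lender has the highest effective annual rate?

Lakeside Credit Union

Cedar Credit Union: (1 + 0.051/2)^2 − 1 = 5.165%
Copper Financial: e^0.048 − 1 = 4.917%
Lakeside Credit Union: (1 + 0.055/4)^4 − 1 = 5.614%
Granite Bank: (1 + 0.047/12)^12 − 1 = 4.803%
The highest effective annual rate is Lakeside Credit Union at 5.614%.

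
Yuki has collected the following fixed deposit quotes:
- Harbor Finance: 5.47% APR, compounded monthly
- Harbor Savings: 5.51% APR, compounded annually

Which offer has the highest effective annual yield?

Harbor Finance

Harbor Finance: (1 + 0.0547/12)^12 − 1 = 5.609%
Harbor Savings: compounded annually, EAR = 5.510%
The highest effective annual rate is Harbor Finance at 5.609%.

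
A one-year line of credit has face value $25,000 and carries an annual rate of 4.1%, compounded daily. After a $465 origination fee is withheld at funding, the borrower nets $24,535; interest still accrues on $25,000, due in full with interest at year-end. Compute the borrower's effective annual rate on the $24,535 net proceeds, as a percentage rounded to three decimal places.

6.160%

Amount owed after one year: 25,000 × (1 + 0.041/365)^365 = 25,000 × 1.041850 = $26,046.24.
Effective rate on net proceeds: 26,046.24 / 24,535 − 1 = 0.061595 = 6.160%.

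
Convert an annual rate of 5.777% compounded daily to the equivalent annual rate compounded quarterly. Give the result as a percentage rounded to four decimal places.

EAR = (1 + 0.05777/365)^365 − 1 = 0.059466.
Solve (1 + r/4)^4 = 1.059466: r/4 = 1.059466^(1/4) − 1 = 0.014546, so r = 0.058185 = 5.8185%.

5.8185%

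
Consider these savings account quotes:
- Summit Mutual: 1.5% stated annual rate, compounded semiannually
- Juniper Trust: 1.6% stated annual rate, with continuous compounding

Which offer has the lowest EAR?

Summit Mutual

Summit Mutual: (1 + 0.015/2)^2 − 1 = 1.506%
Juniper Trust: e^0.016 − 1 = 1.613%
The lowest effective annual rate is Summit Mutual at 1.506%.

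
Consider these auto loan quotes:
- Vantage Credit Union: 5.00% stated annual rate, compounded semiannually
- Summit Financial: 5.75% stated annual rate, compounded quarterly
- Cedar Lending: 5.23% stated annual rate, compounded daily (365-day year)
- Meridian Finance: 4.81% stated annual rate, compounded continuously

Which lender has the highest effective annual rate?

Summit Financial

Vantage Credit Union: (1 + 0.0500/2)^2 − 1 = 5.062%
Summit Financial: (1 + 0.0575/4)^4 − 1 = 5.875%
Cedar Lending: (1 + 0.0523/365)^365 − 1 = 5.369%
Meridian Finance: e^0.0481 − 1 = 4.928%
The highest effective annual rate is Summit Financial at 5.875%.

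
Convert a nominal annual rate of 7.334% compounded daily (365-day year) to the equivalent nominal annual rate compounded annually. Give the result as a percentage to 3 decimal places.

7.609%

EAR = (1 + 0.07334/365)^365 − 1 = 0.076088.
Compounded annually, the equivalent nominal rate is the EAR itself: 7.609%.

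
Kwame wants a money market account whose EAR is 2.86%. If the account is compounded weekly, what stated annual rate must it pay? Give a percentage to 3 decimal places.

(1 + r/52)^52 − 1 = 0.0286, so 1 + r/52 = 1.0286^(1/52).
r/52 = 0.000542, so r = 0.028206 = 2.821%.

2.821%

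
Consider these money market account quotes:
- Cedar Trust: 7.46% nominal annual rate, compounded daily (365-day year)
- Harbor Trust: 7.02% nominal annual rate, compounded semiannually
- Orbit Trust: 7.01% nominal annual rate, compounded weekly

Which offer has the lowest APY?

Cedar Trust: (1 + 0.0746/365)^365 − 1 = 7.744%
Harbor Trust: (1 + 0.0702/2)^2 − 1 = 7.143%
Orbit Trust: (1 + 0.0701/52)^52 − 1 = 7.256%
The lowest effective annual rate is Harbor Trust at 7.143%.

Harbor Trust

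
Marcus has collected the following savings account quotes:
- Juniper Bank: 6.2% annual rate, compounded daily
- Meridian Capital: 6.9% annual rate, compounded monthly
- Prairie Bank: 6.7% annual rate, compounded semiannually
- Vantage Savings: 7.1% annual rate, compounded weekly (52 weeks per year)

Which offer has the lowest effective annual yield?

Juniper Bank

Juniper Bank: (1 + 0.062/365)^365 − 1 = 6.396%
Meridian Capital: (1 + 0.069/12)^12 − 1 = 7.122%
Prairie Bank: (1 + 0.067/2)^2 − 1 = 6.812%
Vantage Savings: (1 + 0.071/52)^52 − 1 = 7.353%
The lowest effective annual rate is Juniper Bank at 6.396%.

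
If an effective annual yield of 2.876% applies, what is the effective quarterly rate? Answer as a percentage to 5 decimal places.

0.71137%

The per-quarter rate i satisfies (1 + i)^4 = 1 + 0.02876.
i = 1.02876^(1/4) − 1 = 0.0071137 = 0.71137%.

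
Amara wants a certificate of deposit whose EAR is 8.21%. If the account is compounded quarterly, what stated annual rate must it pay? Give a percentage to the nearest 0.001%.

(1 + r/4)^4 − 1 = 0.0821, so 1 + r/4 = 1.0821^(1/4).
r/4 = 0.019922, so r = 0.079687 = 7.969%.

7.969%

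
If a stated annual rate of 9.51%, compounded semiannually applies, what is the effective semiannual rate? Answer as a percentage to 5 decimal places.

With a nominal annual rate compounded semiannually, the periodic rate is the nominal rate divided by 2.
i = 0.0951 / 2 = 0.0475500 = 4.75500%.

4.75500%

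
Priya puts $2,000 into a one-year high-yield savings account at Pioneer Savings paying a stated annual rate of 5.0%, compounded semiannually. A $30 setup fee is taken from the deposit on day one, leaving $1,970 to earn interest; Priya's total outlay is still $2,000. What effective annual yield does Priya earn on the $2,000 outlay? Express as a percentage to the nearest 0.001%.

Value after one year: 1,970 × (1 + 0.050/2)^2 = 1,970 × 1.050625 = $2,069.73.
Effective yield on the $2,000 outlay: 2,069.73 / 2,000 − 1 = 0.034866 = 3.487%.

3.487%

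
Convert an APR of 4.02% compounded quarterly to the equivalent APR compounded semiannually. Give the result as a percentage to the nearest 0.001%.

4.040%

EAR = (1 + 0.0402/4)^4 − 1 = 0.040810.
Solve (1 + r/2)^2 = 1.040810: r/2 = 1.040810^(1/2) − 1 = 0.020201, so r = 0.040402 = 4.040%.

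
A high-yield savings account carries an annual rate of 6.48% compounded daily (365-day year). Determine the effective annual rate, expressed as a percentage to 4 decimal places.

EAR = (1 + 0.0648/365)^365 − 1.
= 1.066939 − 1 = 6.6939%.

6.6939%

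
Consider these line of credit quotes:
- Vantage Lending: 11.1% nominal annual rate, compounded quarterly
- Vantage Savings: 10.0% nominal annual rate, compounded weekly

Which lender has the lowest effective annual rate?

Vantage Savings

Vantage Lending: (1 + 0.111/4)^4 − 1 = 11.571%
Vantage Savings: (1 + 0.100/52)^52 − 1 = 10.506%
The lowest effective annual rate is Vantage Savings at 10.506%.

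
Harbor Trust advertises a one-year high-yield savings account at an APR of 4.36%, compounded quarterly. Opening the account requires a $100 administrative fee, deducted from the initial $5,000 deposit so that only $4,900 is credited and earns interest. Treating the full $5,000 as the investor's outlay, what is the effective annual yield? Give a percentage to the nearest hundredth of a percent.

Value after one year: 4,900 × (1 + 0.0436/4)^4 = 4,900 × 1.044318 = $5,117.16.
Effective yield on the $5,000 outlay: 5,117.16 / 5,000 − 1 = 0.023432 = 2.34%.

2.34%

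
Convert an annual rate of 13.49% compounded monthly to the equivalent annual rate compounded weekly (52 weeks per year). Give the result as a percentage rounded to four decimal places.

EAR = (1 + 0.1349/12)^12 − 1 = 0.143561.
Solve (1 + r/52)^52 = 1.143561: r/52 = 1.143561^(1/52) − 1 = 0.002583, so r = 0.134321 = 13.4321%.

13.4321%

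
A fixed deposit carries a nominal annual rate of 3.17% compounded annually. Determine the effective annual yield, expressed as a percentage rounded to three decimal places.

3.170%

Annual compounding means the effective rate equals the nominal rate: 3.170%.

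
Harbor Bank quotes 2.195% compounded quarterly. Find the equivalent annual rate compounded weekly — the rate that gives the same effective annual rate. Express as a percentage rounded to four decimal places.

2.1895%

EAR = (1 + 0.02195/4)^4 − 1 = 0.022131.
Solve (1 + r/52)^52 = 1.022131: r/52 = 1.022131^(1/52) − 1 = 0.000421, so r = 0.021895 = 2.1895%.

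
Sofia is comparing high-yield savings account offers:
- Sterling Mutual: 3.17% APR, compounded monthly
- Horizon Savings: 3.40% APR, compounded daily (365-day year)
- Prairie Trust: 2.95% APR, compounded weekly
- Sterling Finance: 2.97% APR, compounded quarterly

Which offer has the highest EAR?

Sterling Mutual: (1 + 0.0317/12)^12 − 1 = 3.216%
Horizon Savings: (1 + 0.0340/365)^365 − 1 = 3.458%
Prairie Trust: (1 + 0.0295/52)^52 − 1 = 2.993%
Sterling Finance: (1 + 0.0297/4)^4 − 1 = 3.003%
The highest effective annual rate is Horizon Savings at 3.458%.

Horizon Savings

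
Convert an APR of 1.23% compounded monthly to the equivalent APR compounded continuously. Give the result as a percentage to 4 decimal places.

EAR = (1 + 0.0123/12)^12 − 1 = 0.012370.
Equivalent continuous rate: r = ln(1 + 0.012370) = 0.012294 = 1.2294%.

1.2294%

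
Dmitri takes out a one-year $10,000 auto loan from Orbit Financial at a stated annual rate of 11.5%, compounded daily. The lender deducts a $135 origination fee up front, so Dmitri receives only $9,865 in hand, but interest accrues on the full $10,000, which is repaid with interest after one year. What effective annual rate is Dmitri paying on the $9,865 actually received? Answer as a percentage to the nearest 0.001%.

Amount owed after one year: 10,000 × (1 + 0.115/365)^365 = 10,000 × 1.121853 = $11,218.53.
Effective rate on net proceeds: 11,218.53 / 9,865 − 1 = 0.137205 = 13.721%.

13.721%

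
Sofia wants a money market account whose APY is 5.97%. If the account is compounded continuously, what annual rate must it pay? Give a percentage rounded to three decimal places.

Continuous: nominal r satisfies e^r − 1 = 0.0597.
r = ln(1 + 0.0597) = ln(1.0597) = 0.057986 = 5.799%.

5.799%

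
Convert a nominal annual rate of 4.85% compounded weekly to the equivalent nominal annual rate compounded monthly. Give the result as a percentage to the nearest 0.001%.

4.858%

EAR = (1 + 0.0485/52)^52 − 1 = 0.049672.
Solve (1 + r/12)^12 = 1.049672: r/12 = 1.049672^(1/12) − 1 = 0.004048, so r = 0.048575 = 4.858%.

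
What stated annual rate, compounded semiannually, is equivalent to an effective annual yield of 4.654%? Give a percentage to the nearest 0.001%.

(1 + r/2)^2 − 1 = 0.04654, so 1 + r/2 = 1.04654^(1/2).
r/2 = 0.023005, so r = 0.046011 = 4.601%.

4.601%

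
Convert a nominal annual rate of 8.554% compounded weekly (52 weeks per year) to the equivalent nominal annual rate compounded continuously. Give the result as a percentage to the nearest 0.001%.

EAR = (1 + 0.08554/52)^52 − 1 = 0.089229.
Equivalent continuous rate: r = ln(1 + 0.089229) = 0.085470 = 8.547%.

8.547%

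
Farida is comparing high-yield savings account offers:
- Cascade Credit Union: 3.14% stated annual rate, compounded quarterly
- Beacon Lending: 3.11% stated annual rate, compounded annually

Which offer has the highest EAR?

Cascade Credit Union: (1 + 0.0314/4)^4 − 1 = 3.177%
Beacon Lending: compounded annually, EAR = 3.110%
The highest effective annual rate is Cascade Credit Union at 3.177%.

Cascade Credit Union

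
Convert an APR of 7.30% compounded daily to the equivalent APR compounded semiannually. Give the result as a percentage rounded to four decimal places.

EAR = (1 + 0.0730/365)^365 − 1 = 0.075723.
Solve (1 + r/2)^2 = 1.075723: r/2 = 1.075723^(1/2) − 1 = 0.037171, so r = 0.074341 = 7.4341%.

7.4341%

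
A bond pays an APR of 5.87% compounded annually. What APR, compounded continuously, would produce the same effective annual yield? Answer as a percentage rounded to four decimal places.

5.7042%

Compounded annually, EAR = nominal = 0.058700.
Equivalent continuous rate: r = ln(1 + 0.058700) = 0.057042 = 5.7042%.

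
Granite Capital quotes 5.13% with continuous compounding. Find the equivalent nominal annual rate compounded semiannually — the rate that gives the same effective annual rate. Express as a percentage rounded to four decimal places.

EAR under continuous compounding: e^0.0513 − 1 = 0.052639.
Solve (1 + r/2)^2 = 1.052639: r/2 = 1.052639^(1/2) − 1 = 0.025982, so r = 0.051964 = 5.1964%.

5.1964%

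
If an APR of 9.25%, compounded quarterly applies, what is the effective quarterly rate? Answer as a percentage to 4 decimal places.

2.3125%

With a nominal annual rate compounded quarterly, the periodic rate is the nominal rate divided by 4.
i = 0.0925 / 4 = 0.0231250 = 2.3125%.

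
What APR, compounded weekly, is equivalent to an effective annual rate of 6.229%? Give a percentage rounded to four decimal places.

6.0462%

(1 + r/52)^52 − 1 = 0.06229, so 1 + r/52 = 1.06229^(1/52).
r/52 = 0.001163, so r = 0.060462 = 6.0462%.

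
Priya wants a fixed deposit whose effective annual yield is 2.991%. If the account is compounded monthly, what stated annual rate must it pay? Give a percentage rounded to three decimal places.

2.951%

(1 + r/12)^12 − 1 = 0.02991, so 1 + r/12 = 1.02991^(1/12).
r/12 = 0.002459, so r = 0.029508 = 2.951%.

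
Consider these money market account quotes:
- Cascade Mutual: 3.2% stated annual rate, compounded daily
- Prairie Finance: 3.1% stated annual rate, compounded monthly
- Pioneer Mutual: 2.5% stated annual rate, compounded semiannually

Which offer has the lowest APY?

Pioneer Mutual

Cascade Mutual: (1 + 0.032/365)^365 − 1 = 3.252%
Prairie Finance: (1 + 0.031/12)^12 − 1 = 3.144%
Pioneer Mutual: (1 + 0.025/2)^2 − 1 = 2.516%
The lowest effective annual rate is Pioneer Mutual at 2.516%.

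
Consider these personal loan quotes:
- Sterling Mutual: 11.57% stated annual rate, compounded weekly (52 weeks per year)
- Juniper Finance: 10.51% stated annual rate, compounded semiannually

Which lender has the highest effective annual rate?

Sterling Mutual: (1 + 0.1157/52)^52 − 1 = 12.251%
Juniper Finance: (1 + 0.1051/2)^2 − 1 = 10.786%
The highest effective annual rate is Sterling Mutual at 12.251%.

Sterling Mutual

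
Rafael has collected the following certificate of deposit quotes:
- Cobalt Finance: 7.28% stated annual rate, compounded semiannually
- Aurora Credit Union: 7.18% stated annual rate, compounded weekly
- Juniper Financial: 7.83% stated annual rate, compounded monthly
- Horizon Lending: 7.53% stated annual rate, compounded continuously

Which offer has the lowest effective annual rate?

Cobalt Finance

Cobalt Finance: (1 + 0.0728/2)^2 − 1 = 7.412%
Aurora Credit Union: (1 + 0.0718/52)^52 − 1 = 7.439%
Juniper Financial: (1 + 0.0783/12)^12 − 1 = 8.117%
Horizon Lending: e^0.0753 − 1 = 7.821%
The lowest effective annual rate is Cobalt Finance at 7.412%.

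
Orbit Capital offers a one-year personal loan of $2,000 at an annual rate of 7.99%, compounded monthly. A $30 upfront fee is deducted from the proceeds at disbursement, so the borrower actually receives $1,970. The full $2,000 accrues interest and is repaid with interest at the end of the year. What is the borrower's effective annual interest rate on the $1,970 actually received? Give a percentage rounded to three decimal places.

9.938%

Amount owed after one year: 2,000 × (1 + 0.0799/12)^12 = 2,000 × 1.082892 = $2,165.78.
Effective rate on net proceeds: 2,165.78 / 1,970 − 1 = 0.099383 = 9.938%.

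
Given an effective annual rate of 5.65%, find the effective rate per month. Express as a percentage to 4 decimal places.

0.4591%

The per-month rate i satisfies (1 + i)^12 = 1 + 0.0565.
i = 1.0565^(1/12) − 1 = 0.0045906 = 0.4591%.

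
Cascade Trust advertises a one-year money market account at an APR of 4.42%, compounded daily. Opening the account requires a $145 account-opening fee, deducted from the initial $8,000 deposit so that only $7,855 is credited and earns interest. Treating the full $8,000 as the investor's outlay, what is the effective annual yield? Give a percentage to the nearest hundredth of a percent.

2.62%

Value after one year: 7,855 × (1 + 0.0442/365)^365 = 7,855 × 1.045189 = $8,209.96.
Effective yield on the $8,000 outlay: 8,209.96 / 8,000 − 1 = 0.026245 = 2.62%.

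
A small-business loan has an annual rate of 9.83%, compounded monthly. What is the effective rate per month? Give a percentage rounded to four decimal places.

With a nominal annual rate compounded monthly, the periodic rate is the nominal rate divided by 12.
i = 0.0983 / 12 = 0.0081917 = 0.8192%.

0.8192%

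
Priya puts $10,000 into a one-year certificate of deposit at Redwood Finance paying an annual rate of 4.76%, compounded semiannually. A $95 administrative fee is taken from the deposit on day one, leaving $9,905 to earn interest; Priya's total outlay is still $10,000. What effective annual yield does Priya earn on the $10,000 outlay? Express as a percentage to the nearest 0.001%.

Value after one year: 9,905 × (1 + 0.0476/2)^2 = 9,905 × 1.048166 = $10,382.09.
Effective yield on the $10,000 outlay: 10,382.09 / 10,000 − 1 = 0.038209 = 3.821%.

3.821%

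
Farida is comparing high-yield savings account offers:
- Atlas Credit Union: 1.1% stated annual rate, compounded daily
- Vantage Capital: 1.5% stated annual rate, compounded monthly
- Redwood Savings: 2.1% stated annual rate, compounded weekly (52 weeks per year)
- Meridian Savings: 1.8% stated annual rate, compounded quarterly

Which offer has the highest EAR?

Atlas Credit Union: (1 + 0.011/365)^365 − 1 = 1.106%
Vantage Capital: (1 + 0.015/12)^12 − 1 = 1.510%
Redwood Savings: (1 + 0.021/52)^52 − 1 = 2.122%
Meridian Savings: (1 + 0.018/4)^4 − 1 = 1.812%
The highest effective annual rate is Redwood Savings at 2.122%.

Redwood Savings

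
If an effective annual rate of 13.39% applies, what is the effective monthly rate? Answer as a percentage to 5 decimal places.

1.05269%

The per-month rate i satisfies (1 + i)^12 = 1 + 0.1339.
i = 1.1339^(1/12) − 1 = 0.0105269 = 1.05269%.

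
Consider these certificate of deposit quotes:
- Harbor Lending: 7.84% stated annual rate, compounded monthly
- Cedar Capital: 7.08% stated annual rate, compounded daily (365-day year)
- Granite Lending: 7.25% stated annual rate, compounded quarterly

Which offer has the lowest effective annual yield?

Harbor Lending: (1 + 0.0784/12)^12 − 1 = 8.128%
Cedar Capital: (1 + 0.0708/365)^365 − 1 = 7.336%
Granite Lending: (1 + 0.0725/4)^4 − 1 = 7.450%
The lowest effective annual rate is Cedar Capital at 7.336%.

Cedar Capital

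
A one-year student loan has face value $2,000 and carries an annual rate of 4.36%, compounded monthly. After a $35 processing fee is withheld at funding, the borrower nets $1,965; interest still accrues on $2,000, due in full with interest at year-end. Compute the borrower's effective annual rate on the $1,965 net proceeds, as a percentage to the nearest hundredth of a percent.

Amount owed after one year: 2,000 × (1 + 0.0436/12)^12 = 2,000 × 1.044482 = $2,088.96.
Effective rate on net proceeds: 2,088.96 / 1,965 − 1 = 0.063086 = 6.31%.

6.31%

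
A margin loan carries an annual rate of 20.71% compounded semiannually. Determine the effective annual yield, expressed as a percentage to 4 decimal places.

EAR = (1 + 0.2071/2)^2 − 1.
= 1.217823 − 1 = 21.7823%.

21.7823%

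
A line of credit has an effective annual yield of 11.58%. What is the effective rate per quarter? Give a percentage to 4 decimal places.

2.7772%

The per-quarter rate i satisfies (1 + i)^4 = 1 + 0.1158.
i = 1.1158^(1/4) − 1 = 0.0277715 = 2.7772%.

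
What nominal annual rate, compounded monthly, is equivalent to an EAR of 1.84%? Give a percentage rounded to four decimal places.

1.8247%

(1 + r/12)^12 − 1 = 0.0184, so 1 + r/12 = 1.0184^(1/12).
r/12 = 0.001521, so r = 0.018247 = 1.8247%.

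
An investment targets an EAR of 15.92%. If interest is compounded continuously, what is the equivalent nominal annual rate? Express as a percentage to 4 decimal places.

Continuous: nominal r satisfies e^r − 1 = 0.1592.
r = ln(1 + 0.1592) = ln(1.1592) = 0.147730 = 14.7730%.

14.7730%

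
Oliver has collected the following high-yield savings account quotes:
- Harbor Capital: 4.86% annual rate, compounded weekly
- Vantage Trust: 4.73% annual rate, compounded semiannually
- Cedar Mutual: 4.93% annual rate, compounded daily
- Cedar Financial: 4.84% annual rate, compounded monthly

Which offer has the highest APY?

Cedar Mutual

Harbor Capital: (1 + 0.0486/52)^52 − 1 = 4.978%
Vantage Trust: (1 + 0.0473/2)^2 − 1 = 4.786%
Cedar Mutual: (1 + 0.0493/365)^365 − 1 = 5.053%
Cedar Financial: (1 + 0.0484/12)^12 − 1 = 4.949%
The highest effective annual rate is Cedar Mutual at 5.053%.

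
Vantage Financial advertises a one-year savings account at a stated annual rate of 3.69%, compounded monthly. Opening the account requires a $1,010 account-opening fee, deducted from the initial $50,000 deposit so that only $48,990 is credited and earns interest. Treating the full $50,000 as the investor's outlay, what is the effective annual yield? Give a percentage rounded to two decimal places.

Value after one year: 48,990 × (1 + 0.0369/12)^12 = 48,990 × 1.037531 = $50,828.62.
Effective yield on the $50,000 outlay: 50,828.62 / 50,000 − 1 = 0.016572 = 1.66%.

1.66%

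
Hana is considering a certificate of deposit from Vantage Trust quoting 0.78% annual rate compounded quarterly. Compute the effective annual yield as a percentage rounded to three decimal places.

0.782%

EAR = (1 + 0.0078/4)^4 − 1.
= 1.007823 − 1 = 0.782%.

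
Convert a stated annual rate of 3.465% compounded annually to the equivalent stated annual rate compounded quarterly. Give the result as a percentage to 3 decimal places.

3.421%

Compounded annually, EAR = nominal = 0.034650.
Solve (1 + r/4)^4 = 1.034650: r/4 = 1.034650^(1/4) − 1 = 0.008552, so r = 0.034209 = 3.421%.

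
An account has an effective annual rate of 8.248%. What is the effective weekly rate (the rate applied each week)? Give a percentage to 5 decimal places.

0.15253%

The per-week rate i satisfies (1 + i)^52 = 1 + 0.08248.
i = 1.08248^(1/52) − 1 = 0.0015253 = 0.15253%.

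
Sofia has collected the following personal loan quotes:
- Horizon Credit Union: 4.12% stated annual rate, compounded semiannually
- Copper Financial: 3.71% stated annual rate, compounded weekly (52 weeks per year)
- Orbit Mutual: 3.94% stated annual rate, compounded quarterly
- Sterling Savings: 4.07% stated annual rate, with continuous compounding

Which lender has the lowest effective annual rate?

Horizon Credit Union: (1 + 0.0412/2)^2 − 1 = 4.162%
Copper Financial: (1 + 0.0371/52)^52 − 1 = 3.778%
Orbit Mutual: (1 + 0.0394/4)^4 − 1 = 3.999%
Sterling Savings: e^0.0407 − 1 = 4.154%
The lowest effective annual rate is Copper Financial at 3.778%.

Copper Financial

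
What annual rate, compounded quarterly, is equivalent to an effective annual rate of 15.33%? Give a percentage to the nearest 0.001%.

14.520%

(1 + r/4)^4 − 1 = 0.1533, so 1 + r/4 = 1.1533^(1/4).
r/4 = 0.036300, so r = 0.145201 = 14.520%.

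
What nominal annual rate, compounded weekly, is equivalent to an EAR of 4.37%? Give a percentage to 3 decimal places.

(1 + r/52)^52 − 1 = 0.0437, so 1 + r/52 = 1.0437^(1/52).
r/52 = 0.000823, so r = 0.042790 = 4.279%.

4.279%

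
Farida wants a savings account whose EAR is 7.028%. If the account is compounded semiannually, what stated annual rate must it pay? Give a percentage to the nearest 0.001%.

(1 + r/2)^2 − 1 = 0.07028, so 1 + r/2 = 1.07028^(1/2).
r/2 = 0.034543, so r = 0.069087 = 6.909%.

6.909%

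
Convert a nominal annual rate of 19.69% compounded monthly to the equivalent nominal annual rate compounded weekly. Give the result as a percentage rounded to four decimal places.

19.5669%

EAR = (1 + 0.1969/12)^12 − 1 = 0.215678.
Solve (1 + r/52)^52 = 1.215678: r/52 = 1.215678^(1/52) − 1 = 0.003763, so r = 0.195669 = 19.5669%.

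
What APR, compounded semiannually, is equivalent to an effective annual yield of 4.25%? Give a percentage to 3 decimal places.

4.206%

(1 + r/2)^2 − 1 = 0.0425, so 1 + r/2 = 1.0425^(1/2).
r/2 = 0.021029, so r = 0.042058 = 4.206%.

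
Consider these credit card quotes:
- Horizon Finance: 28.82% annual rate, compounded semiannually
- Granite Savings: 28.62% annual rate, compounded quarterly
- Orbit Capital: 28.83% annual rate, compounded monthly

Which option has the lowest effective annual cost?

Horizon Finance: (1 + 0.2882/2)^2 − 1 = 30.896%
Granite Savings: (1 + 0.2862/4)^4 − 1 = 31.841%
Orbit Capital: (1 + 0.2883/12)^12 − 1 = 32.962%
The lowest effective annual rate is Horizon Finance at 30.896%.

Horizon Finance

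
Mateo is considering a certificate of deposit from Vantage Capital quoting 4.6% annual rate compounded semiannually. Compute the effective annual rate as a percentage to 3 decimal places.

EAR = (1 + 0.046/2)^2 − 1.
= (1 + 0.023000)^2 − 1 = 1.046529 − 1 = 4.653%.

4.653%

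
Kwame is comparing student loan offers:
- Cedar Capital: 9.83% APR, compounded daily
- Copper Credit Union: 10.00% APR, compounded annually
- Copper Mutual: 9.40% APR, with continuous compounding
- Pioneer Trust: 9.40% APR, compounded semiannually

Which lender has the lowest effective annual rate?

Pioneer Trust

Cedar Capital: (1 + 0.0983/365)^365 − 1 = 10.328%
Copper Credit Union: compounded annually, EAR = 10.000%
Copper Mutual: e^0.0940 − 1 = 9.856%
Pioneer Trust: (1 + 0.0940/2)^2 − 1 = 9.621%
The lowest effective annual rate is Pioneer Trust at 9.621%.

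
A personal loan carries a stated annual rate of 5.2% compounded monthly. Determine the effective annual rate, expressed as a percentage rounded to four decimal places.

5.3257%

EAR = (1 + 0.052/12)^12 − 1.
= (1 + 0.004333)^12 − 1 = 1.053257 − 1 = 5.3257%.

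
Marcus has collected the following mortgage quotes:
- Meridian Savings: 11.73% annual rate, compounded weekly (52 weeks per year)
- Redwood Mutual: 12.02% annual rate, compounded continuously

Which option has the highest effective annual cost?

Redwood Mutual

Meridian Savings: (1 + 0.1173/52)^52 − 1 = 12.431%
Redwood Mutual: e^0.1202 − 1 = 12.772%
The highest effective annual rate is Redwood Mutual at 12.772%.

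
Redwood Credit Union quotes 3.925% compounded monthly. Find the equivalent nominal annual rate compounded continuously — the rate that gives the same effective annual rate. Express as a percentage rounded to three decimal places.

3.919%

EAR = (1 + 0.03925/12)^12 − 1 = 0.039964.
Equivalent continuous rate: r = ln(1 + 0.039964) = 0.039186 = 3.919%.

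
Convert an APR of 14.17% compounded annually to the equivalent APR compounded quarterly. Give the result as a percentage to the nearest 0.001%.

Compounded annually, EAR = nominal = 0.141700.
Solve (1 + r/4)^4 = 1.141700: r/4 = 1.141700^(1/4) − 1 = 0.033684, so r = 0.134738 = 13.474%.

13.474%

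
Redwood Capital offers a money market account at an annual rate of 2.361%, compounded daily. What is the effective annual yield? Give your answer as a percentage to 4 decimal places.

EAR = (1 + 0.02361/365)^365 − 1.
= (1 + 0.000065)^365 − 1 = 1.023890 − 1 = 2.3890%.

2.3890%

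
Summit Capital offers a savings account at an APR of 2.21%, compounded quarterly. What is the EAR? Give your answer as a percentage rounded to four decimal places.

EAR = (1 + 0.0221/4)^4 − 1.
= (1 + 0.005525)^4 − 1 = 1.022284 − 1 = 2.2284%.

2.2284%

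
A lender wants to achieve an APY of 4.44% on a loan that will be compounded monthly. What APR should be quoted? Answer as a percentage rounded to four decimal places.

(1 + r/12)^12 − 1 = 0.0444, so 1 + r/12 = 1.0444^(1/12).
r/12 = 0.003627, so r = 0.043521 = 4.3521%.

4.3521%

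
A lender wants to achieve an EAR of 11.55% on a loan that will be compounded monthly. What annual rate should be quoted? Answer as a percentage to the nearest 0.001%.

(1 + r/12)^12 − 1 = 0.1155, so 1 + r/12 = 1.1155^(1/12).
r/12 = 0.009150, so r = 0.109802 = 10.980%.

10.980%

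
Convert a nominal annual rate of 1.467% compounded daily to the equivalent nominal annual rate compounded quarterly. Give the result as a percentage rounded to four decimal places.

EAR = (1 + 0.01467/365)^365 − 1 = 0.014778.
Solve (1 + r/4)^4 = 1.014778: r/4 = 1.014778^(1/4) − 1 = 0.003674, so r = 0.014697 = 1.4697%.

1.4697%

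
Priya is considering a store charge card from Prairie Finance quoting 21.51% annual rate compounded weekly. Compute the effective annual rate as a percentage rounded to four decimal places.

23.9436%

EAR = (1 + 0.2151/52)^52 − 1.
= (1 + 0.004137)^52 − 1 = 1.239436 − 1 = 23.9436%.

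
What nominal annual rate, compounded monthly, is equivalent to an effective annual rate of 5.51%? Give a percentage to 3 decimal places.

(1 + r/12)^12 − 1 = 0.0551, so 1 + r/12 = 1.0551^(1/12).
r/12 = 0.004480, so r = 0.053756 = 5.376%.

5.376%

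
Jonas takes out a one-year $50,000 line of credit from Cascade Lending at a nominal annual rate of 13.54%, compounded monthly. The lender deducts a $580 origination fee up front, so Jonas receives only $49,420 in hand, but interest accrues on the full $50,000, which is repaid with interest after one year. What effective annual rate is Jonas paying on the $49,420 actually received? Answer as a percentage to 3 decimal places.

Amount owed after one year: 50,000 × (1 + 0.1354/12)^12 = 50,000 × 1.144127 = $57,206.35.
Effective rate on net proceeds: 57,206.35 / 49,420 − 1 = 0.157555 = 15.755%.

15.755%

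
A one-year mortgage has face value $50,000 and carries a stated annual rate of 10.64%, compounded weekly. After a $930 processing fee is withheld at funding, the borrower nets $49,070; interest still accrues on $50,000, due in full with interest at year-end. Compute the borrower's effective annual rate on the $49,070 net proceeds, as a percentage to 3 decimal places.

Amount owed after one year: 50,000 × (1 + 0.1064/52)^52 = 50,000 × 1.112146 = $55,607.29.
Effective rate on net proceeds: 55,607.29 / 49,070 − 1 = 0.133224 = 13.322%.

13.322%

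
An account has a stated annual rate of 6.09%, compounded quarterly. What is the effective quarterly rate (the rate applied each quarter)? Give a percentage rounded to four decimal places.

With a nominal annual rate compounded quarterly, the periodic rate is the nominal rate divided by 4.
i = 0.0609 / 4 = 0.0152250 = 1.5225%.

1.5225%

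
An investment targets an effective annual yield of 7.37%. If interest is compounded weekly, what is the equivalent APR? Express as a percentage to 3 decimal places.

7.116%

(1 + r/52)^52 − 1 = 0.0737, so 1 + r/52 = 1.0737^(1/52).
r/52 = 0.001368, so r = 0.071159 = 7.116%.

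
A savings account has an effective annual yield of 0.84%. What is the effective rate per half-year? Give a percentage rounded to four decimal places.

0.4191%

The per-half-year rate i satisfies (1 + i)^2 = 1 + 0.0084.
i = 1.0084^(1/2) − 1 = 0.0041912 = 0.4191%.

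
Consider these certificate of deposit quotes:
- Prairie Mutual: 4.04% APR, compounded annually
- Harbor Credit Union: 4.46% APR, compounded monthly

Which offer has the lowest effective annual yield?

Prairie Mutual: compounded annually, EAR = 4.040%
Harbor Credit Union: (1 + 0.0446/12)^12 − 1 = 4.552%
The lowest effective annual rate is Prairie Mutual at 4.040%.

Prairie Mutual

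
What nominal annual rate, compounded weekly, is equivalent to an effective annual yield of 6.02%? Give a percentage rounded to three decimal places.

(1 + r/52)^52 − 1 = 0.0602, so 1 + r/52 = 1.0602^(1/52).
r/52 = 0.001125, so r = 0.058490 = 5.849%.

5.849%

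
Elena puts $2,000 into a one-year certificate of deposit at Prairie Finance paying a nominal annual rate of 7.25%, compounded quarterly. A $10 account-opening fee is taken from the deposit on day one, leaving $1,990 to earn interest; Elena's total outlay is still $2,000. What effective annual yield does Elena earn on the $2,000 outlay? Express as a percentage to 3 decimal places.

6.912%

Value after one year: 1,990 × (1 + 0.0725/4)^4 = 1,990 × 1.074495 = $2,138.25.
Effective yield on the $2,000 outlay: 2,138.25 / 2,000 − 1 = 0.069123 = 6.912%.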